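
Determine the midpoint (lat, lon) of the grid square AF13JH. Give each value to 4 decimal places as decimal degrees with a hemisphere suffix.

Field A=0, F=5: +0·20° lon, +5·10° lat → SW at lon -180°, lat -40°.
Square 1, 3: +1·2° lon, +3·1° lat → SW at lon -178°, lat -37°.
Subsquare j=9, h=7: +9·0.0833333° lon, +7·0.0416667° lat → SW at lon -177.25°, lat -36.7083°.
Cell spans 0.0833333° lon × 0.0416667° lat. Centre is SW corner plus half of each.
latitude 36.6875° S, longitude 177.2083° W.

36.6875° S, 177.2083° W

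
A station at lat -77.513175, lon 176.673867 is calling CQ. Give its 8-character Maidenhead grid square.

RB82il06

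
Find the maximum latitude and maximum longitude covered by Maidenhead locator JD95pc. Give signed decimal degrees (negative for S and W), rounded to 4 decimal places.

-54.8750, 19.3333

Field J=9, D=3: +9·20° lon, +3·10° lat → SW at lon 0°, lat -60°.
Square 9, 5: +9·2° lon, +5·1° lat → SW at lon 18°, lat -55°.
Subsquare p=15, c=2: +15·0.0833333° lon, +2·0.0416667° lat → SW at lon 19.25°, lat -54.9167°.
Cell spans 0.0833333° lon × 0.0416667° lat. NE corner is SW corner plus one full cell.
latitude -54.8750, longitude 19.3333.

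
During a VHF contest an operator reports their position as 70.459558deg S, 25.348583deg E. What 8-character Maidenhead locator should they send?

Add 180° to longitude and 90° to latitude: 205.34858, 19.54044.
Field (20°×10°, letters A–R): 205.34858/20 → 10 → K, 19.54044/10 → 1 → B; chars KB.
Square (2°×1°, digits 0–9): 5.34858/2 → 2, 9.54044/1 → 9; chars 29.
Subsquare (5′×2.5′, letters a–x): 1.34858/0.0833333 → 16 → q, 0.54044/0.0416667 → 12 → m; chars qm.
Extended square (30″×15″, digits 0–9): 0.01525/0.00833333 → 1, 0.04044/0.00416667 → 9; chars 19.

KB29qm19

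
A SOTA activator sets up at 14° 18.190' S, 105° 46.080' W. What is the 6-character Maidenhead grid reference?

Shift to the Maidenhead origin (180°W, 90°S): lon 74.2320, lat 75.6968.
Field: lon ⌊74.2320/20⌋ = 3 → D; lat ⌊75.6968/10⌋ = 7 → H.
Square: lon ⌊14.2320/2⌋ = 7; lat ⌊5.6968/1⌋ = 5.
Subsquare: lon ⌊0.2320/0.0833333⌋ = 2 → c; lat ⌊0.6968/0.0416667⌋ = 16 → q.

DH75cq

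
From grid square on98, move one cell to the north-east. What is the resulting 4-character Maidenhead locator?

PN09

Longitude square 9; +1 → 10, wraps to 0, carry into field.
Longitude field O = 14; +1 → 15 = P.
Latitude square 8; +1 → 9.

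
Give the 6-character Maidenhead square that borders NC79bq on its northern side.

NC79br

Latitude subsquare q = 16; +1 → 17 = r.
The longitude characters are unchanged.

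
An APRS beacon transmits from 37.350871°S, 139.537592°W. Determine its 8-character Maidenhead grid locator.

Offset from 180°W / 90°S: lon 40.46241°, lat 52.64913°.
Field: 40.46241/20 → 2 → C, 52.64913/10 → 5 → F; chars CF.
Square: 0.46241/2 → 0, 2.64913/1 → 2; chars 02.
Subsquare: 0.46241/0.0833333 → 5 → f, 0.64913/0.0416667 → 15 → p; chars fp.
Extended square: 0.04574/0.00833333 → 5, 0.02413/0.00416667 → 5; chars 55.

CF02fp55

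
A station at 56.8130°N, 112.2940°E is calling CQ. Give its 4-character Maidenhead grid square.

Offset from 180°W / 90°S: lon 292.29°, lat 146.81°.
Field (20°×10°, letters A–R): 292.29/20 → 14 → O, 146.81/10 → 14 → O; chars OO.
Square (2°×1°, digits 0–9): 12.29/2 → 6, 6.81/1 → 6; chars 66.

OO66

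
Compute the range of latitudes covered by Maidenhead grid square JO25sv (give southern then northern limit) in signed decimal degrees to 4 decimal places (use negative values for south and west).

Field J=9, O=14: +9·20° lon, +14·10° lat → SW at lon 0°, lat 50°.
Square 2, 5: +2·2° lon, +5·1° lat → SW at lon 4°, lat 55°.
Subsquare s=18, v=21: +18·0.0833333° lon, +21·0.0416667° lat → SW at lon 5.5°, lat 55.875°.
Cell spans 0.0833333° lon × 0.0416667° lat.
south 55.8750, north 55.9167.

55.8750, 55.9167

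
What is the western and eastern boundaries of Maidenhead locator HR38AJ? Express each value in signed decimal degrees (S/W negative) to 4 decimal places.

-34.0000, -33.9167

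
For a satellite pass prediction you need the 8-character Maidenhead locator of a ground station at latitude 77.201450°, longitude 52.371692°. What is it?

LQ67ee48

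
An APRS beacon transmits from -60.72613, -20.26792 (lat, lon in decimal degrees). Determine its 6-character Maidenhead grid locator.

HC99ug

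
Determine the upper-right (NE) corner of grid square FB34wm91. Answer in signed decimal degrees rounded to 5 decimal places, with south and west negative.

-75.49167, -72.08333

Field F=5, B=1: +5·20° lon, +1·10° lat → SW at lon -80°, lat -80°.
Square 3, 4: +3·2° lon, +4·1° lat → SW at lon -74°, lat -76°.
Subsquare w=22, m=12: +22·0.0833333° lon, +12·0.0416667° lat → SW at lon -72.1667°, lat -75.5°.
Extended square 9, 1: +9·0.00833333° lon, +1·0.00416667° lat → SW at lon -72.0917°, lat -75.4958°.
Cell spans 0.00833333° lon × 0.00416667° lat. NE corner is SW corner plus one full cell.
latitude -75.49167, longitude -72.08333.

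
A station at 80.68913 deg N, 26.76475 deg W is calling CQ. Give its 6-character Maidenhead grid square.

HR60oq

Shift to the Maidenhead origin (180°W, 90°S): lon 153.2353, lat 170.6891.
Field: 153.2353/20 → 7 → H, 170.6891/10 → 17 → R; chars HR.
Square: 13.2353/2 → 6, 0.6891/1 → 0; chars 60.
Subsquare: 1.2353/0.0833333 → 14 → o, 0.6891/0.0416667 → 16 → q; chars oq.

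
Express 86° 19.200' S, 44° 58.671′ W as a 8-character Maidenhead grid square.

GA73mq23

Offset from 180°W / 90°S: lon 135.02215°, lat 3.68000°.
Field (20°×10°, letters A–R): 135.02215/20 → 6 → G, 3.68000/10 → 0 → A; chars GA.
Square (2°×1°, digits 0–9): 15.02215/2 → 7, 3.68000/1 → 3; chars 73.
Subsquare (5′×2.5′, letters a–x): 1.02215/0.0833333 → 12 → m, 0.68000/0.0416667 → 16 → q; chars mq.
Extended square (30″×15″, digits 0–9): 0.02215/0.00833333 → 2, 0.01333/0.00416667 → 3; chars 23.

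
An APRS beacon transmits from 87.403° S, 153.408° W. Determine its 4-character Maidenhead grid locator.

BA32

Offset from 180°W / 90°S: lon 26.59°, lat 2.60°.
Field (20°×10°, letters A–R): lon ⌊26.59/20⌋ = 1 → B; lat ⌊2.60/10⌋ = 0 → A.
Square (2°×1°, digits 0–9): lon ⌊6.59/2⌋ = 3; lat ⌊2.60/1⌋ = 2.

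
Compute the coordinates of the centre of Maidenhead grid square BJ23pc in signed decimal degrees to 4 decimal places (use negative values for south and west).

Field B=1, J=9: +1·20° lon, +9·10° lat → SW at lon -160°, lat 0°.
Square 2, 3: +2·2° lon, +3·1° lat → SW at lon -156°, lat 3°.
Subsquare p=15, c=2: +15·0.0833333° lon, +2·0.0416667° lat → SW at lon -154.75°, lat 3.08333°.
Cell spans 0.0833333° lon × 0.0416667° lat. Centre is SW corner plus half of each.
latitude 3.1042, longitude -154.7083.

3.1042, -154.7083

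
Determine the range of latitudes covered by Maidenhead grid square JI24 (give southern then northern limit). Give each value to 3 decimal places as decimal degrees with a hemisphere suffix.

Field J=9, I=8: +9·20° lon, +8·10° lat → SW at lon 0°, lat -10°.
Square 2, 4: +2·2° lon, +4·1° lat → SW at lon 4°, lat -6°.
Cell spans 2° lon × 1° lat.
south 6.000° S, north 5.000° S.

6.000° S, 5.000° S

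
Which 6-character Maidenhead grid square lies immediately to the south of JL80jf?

JL80je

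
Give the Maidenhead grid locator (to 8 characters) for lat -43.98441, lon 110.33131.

Offset from 180°W / 90°S: lon 290.33131°, lat 46.01559°.
Field (20°×10°, letters A–R): 290.33131/20 → 14 → O, 46.01559/10 → 4 → E; chars OE.
Square (2°×1°, digits 0–9): 10.33131/2 → 5, 6.01559/1 → 6; chars 56.
Subsquare (5′×2.5′, letters a–x): 0.33131/0.0833333 → 3 → d, 0.01559/0.0416667 → 0 → a; chars da.
Extended square (30″×15″, digits 0–9): 0.08131/0.00833333 → 9, 0.01559/0.00416667 → 3; chars 93.

OE56da93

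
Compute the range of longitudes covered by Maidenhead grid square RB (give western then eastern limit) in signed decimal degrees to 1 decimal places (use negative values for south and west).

160.0, 180.0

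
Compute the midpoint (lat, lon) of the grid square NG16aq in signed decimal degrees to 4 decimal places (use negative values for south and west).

Field N=13, G=6: +13·20° lon, +6·10° lat → SW at lon 80°, lat -30°.
Square 1, 6: +1·2° lon, +6·1° lat → SW at lon 82°, lat -24°.
Subsquare a=0, q=16: +0·0.0833333° lon, +16·0.0416667° lat → SW at lon 82°, lat -23.3333°.
Cell spans 0.0833333° lon × 0.0416667° lat. Centre is SW corner plus half of each.
latitude -23.3125, longitude 82.0417.

-23.3125, 82.0417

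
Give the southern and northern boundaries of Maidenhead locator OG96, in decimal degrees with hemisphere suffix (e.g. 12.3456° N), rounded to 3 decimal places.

24.000° S, 23.000° S

Field O=14, G=6: +14·20° lon, +6·10° lat → SW at lon 100°, lat -30°.
Square 9, 6: +9·2° lon, +6·1° lat → SW at lon 118°, lat -24°.
Cell spans 2° lon × 1° lat.
south 24.000° S, north 23.000° S.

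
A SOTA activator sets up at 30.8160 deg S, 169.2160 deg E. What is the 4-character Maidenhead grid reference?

RF49

Shift to the Maidenhead origin (180°W, 90°S): lon 349.22, lat 59.18.
Field (20°×10°, letters A–R): 349.22/20 → 17 → R, 59.18/10 → 5 → F; chars RF.
Square (2°×1°, digits 0–9): 9.22/2 → 4, 9.18/1 → 9; chars 49.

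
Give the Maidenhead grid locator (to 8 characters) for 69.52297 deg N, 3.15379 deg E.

Offset from 180°W / 90°S: lon 183.15379°, lat 159.52297°.
Field: lon ⌊183.15379/20⌋ = 9 → J; lat ⌊159.52297/10⌋ = 15 → P.
Square: lon ⌊3.15379/2⌋ = 1; lat ⌊9.52297/1⌋ = 9.
Subsquare: lon ⌊1.15379/0.0833333⌋ = 13 → n; lat ⌊0.52297/0.0416667⌋ = 12 → m.
Extended square: lon ⌊0.07046/0.00833333⌋ = 8; lat ⌊0.02297/0.00416667⌋ = 5.

JP19nm85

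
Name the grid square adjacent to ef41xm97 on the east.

Longitude extended square 9; +1 → 10, wraps to 0, carry into subsquare.
Longitude subsquare x = 23; +1 → 24, wraps to 0 = a, carry into square.
Longitude square 4; +1 → 5.
The latitude characters are unchanged.

EF51am07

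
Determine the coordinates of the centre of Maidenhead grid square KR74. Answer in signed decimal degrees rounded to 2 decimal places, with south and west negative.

Field K=10, R=17: +10·20° lon, +17·10° lat → SW at lon 20°, lat 80°.
Square 7, 4: +7·2° lon, +4·1° lat → SW at lon 34°, lat 84°.
Cell spans 2° lon × 1° lat. Centre is SW corner plus half of each.
latitude 84.50, longitude 35.00.

84.50, 35.00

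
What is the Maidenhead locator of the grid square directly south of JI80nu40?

JI80nt49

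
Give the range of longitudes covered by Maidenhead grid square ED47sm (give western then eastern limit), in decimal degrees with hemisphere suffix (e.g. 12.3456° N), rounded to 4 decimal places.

90.5000° W, 90.4167° W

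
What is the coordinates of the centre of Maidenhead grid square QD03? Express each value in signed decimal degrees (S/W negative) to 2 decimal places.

Field Q=16, D=3: +16·20° lon, +3·10° lat → SW at lon 140°, lat -60°.
Square 0, 3: +0·2° lon, +3·1° lat → SW at lon 140°, lat -57°.
Cell spans 2° lon × 1° lat. Centre is SW corner plus half of each.
latitude -56.50, longitude 141.00.

-56.50, 141.00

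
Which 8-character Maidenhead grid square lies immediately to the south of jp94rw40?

Latitude extended square 0; −1 → -1, wraps to 9, carry into subsquare.
Latitude subsquare w = 22; −1 → 21 = v.
The longitude characters are unchanged.

JP94rv49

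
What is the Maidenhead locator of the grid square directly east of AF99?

Longitude square 9; +1 → 10, wraps to 0, carry into field.
Longitude field A = 0; +1 → 1 = B.
The latitude characters are unchanged.

BF09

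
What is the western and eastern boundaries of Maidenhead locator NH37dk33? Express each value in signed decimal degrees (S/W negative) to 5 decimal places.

86.27500, 86.28333

Field N=13, H=7: +13·20° lon, +7·10° lat → SW at lon 80°, lat -20°.
Square 3, 7: +3·2° lon, +7·1° lat → SW at lon 86°, lat -13°.
Subsquare d=3, k=10: +3·0.0833333° lon, +10·0.0416667° lat → SW at lon 86.25°, lat -12.5833°.
Extended square 3, 3: +3·0.00833333° lon, +3·0.00416667° lat → SW at lon 86.275°, lat -12.5708°.
Cell spans 0.00833333° lon × 0.00416667° lat.
west 86.27500, east 86.28333.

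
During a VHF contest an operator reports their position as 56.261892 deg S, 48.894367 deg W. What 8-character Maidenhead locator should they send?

Shift to the Maidenhead origin (180°W, 90°S): lon 131.10563, lat 33.73811.
Field: 131.10563/20 → 6 → G, 33.73811/10 → 3 → D; chars GD.
Square: 11.10563/2 → 5, 3.73811/1 → 3; chars 53.
Subsquare: 1.10563/0.0833333 → 13 → n, 0.73811/0.0416667 → 17 → r; chars nr.
Extended square: 0.02230/0.00833333 → 2, 0.02977/0.00416667 → 7; chars 27.

GD53nr27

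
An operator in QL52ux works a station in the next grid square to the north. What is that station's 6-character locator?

QL53ua

Latitude subsquare x = 23; +1 → 24, wraps to 0 = a, carry into square.
Latitude square 2; +1 → 3.
The longitude characters are unchanged.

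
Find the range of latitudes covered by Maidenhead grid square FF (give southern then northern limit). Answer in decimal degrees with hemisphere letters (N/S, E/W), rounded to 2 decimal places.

40.00° S, 30.00° S

Field F=5, F=5: +5·20° lon, +5·10° lat → SW at lon -80°, lat -40°.
Cell spans 20° lon × 10° lat.
south 40.00° S, north 30.00° S.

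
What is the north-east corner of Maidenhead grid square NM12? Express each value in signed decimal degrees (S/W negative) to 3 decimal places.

33.000, 84.000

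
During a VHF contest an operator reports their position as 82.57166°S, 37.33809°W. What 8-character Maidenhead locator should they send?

Shift to the Maidenhead origin (180°W, 90°S): lon 142.66191, lat 7.42834.
Field: 142.66191/20 → 7 → H, 7.42834/10 → 0 → A; chars HA.
Square: 2.66191/2 → 1, 7.42834/1 → 7; chars 17.
Subsquare: 0.66191/0.0833333 → 7 → h, 0.42834/0.0416667 → 10 → k; chars hk.
Extended square: 0.07858/0.00833333 → 9, 0.01167/0.00416667 → 2; chars 92.

HA17hk92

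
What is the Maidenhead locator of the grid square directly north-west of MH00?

LH91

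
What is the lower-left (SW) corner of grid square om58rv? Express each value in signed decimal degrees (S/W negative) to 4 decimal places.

38.8750, 111.4167

Field O=14, M=12: +14·20° lon, +12·10° lat → SW at lon 100°, lat 30°.
Square 5, 8: +5·2° lon, +8·1° lat → SW at lon 110°, lat 38°.
Subsquare r=17, v=21: +17·0.0833333° lon, +21·0.0416667° lat → SW at lon 111.417°, lat 38.875°.
latitude 38.8750, longitude 111.4167.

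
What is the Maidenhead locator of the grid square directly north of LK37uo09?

LK37up00

Latitude extended square 9; +1 → 10, wraps to 0, carry into subsquare.
Latitude subsquare o = 14; +1 → 15 = p.
The longitude characters are unchanged.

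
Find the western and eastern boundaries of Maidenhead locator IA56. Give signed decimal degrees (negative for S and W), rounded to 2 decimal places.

Field I=8, A=0: +8·20° lon, +0·10° lat → SW at lon -20°, lat -90°.
Square 5, 6: +5·2° lon, +6·1° lat → SW at lon -10°, lat -84°.
Cell spans 2° lon × 1° lat.
west -10.00, east -8.00.

-10.00, -8.00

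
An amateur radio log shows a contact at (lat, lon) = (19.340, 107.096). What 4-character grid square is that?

Offset from 180°W / 90°S: lon 287.10°, lat 109.34°.
Field: 287.10/20 → 14 → O, 109.34/10 → 10 → K; chars OK.
Square: 7.10/2 → 3, 9.34/1 → 9; chars 39.

OK39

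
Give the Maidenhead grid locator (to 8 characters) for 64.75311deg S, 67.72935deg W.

Add 180° to longitude and 90° to latitude: 112.27065, 25.24689.
Field (20°×10°, letters A–R): lon ⌊112.27065/20⌋ = 5 → F; lat ⌊25.24689/10⌋ = 2 → C.
Square (2°×1°, digits 0–9): lon ⌊12.27065/2⌋ = 6; lat ⌊5.24689/1⌋ = 5.
Subsquare (5′×2.5′, letters a–x): lon ⌊0.27065/0.0833333⌋ = 3 → d; lat ⌊0.24689/0.0416667⌋ = 5 → f.
Extended square (30″×15″, digits 0–9): lon ⌊0.02065/0.00833333⌋ = 2; lat ⌊0.03856/0.00416667⌋ = 9.

FC65df29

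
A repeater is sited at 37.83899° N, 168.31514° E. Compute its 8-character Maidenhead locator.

RM47du71

Add 180° to longitude and 90° to latitude: 348.31514, 127.83899.
Field (20°×10°, letters A–R): 348.31514/20 → 17 → R, 127.83899/10 → 12 → M; chars RM.
Square (2°×1°, digits 0–9): 8.31514/2 → 4, 7.83899/1 → 7; chars 47.
Subsquare (5′×2.5′, letters a–x): 0.31514/0.0833333 → 3 → d, 0.83899/0.0416667 → 20 → u; chars du.
Extended square (30″×15″, digits 0–9): 0.06514/0.00833333 → 7, 0.00566/0.00416667 → 1; chars 71.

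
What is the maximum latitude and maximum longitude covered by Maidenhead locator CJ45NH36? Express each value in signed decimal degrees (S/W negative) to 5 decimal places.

5.32083, -130.88333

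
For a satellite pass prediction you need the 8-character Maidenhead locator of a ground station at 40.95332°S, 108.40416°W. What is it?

DE59tb11

Offset from 180°W / 90°S: lon 71.59584°, lat 49.04668°.
Field: 71.59584/20 → 3 → D, 49.04668/10 → 4 → E; chars DE.
Square: 11.59584/2 → 5, 9.04668/1 → 9; chars 59.
Subsquare: 1.59584/0.0833333 → 19 → t, 0.04668/0.0416667 → 1 → b; chars tb.
Extended square: 0.01251/0.00833333 → 1, 0.00501/0.00416667 → 1; chars 11.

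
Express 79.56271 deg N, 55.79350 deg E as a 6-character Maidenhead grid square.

Offset from 180°W / 90°S: lon 235.7935°, lat 169.5627°.
Field: 235.7935/20 → 11 → L, 169.5627/10 → 16 → Q; chars LQ.
Square: 15.7935/2 → 7, 9.5627/1 → 9; chars 79.
Subsquare: 1.7935/0.0833333 → 21 → v, 0.5627/0.0416667 → 13 → n; chars vn.

LQ79vn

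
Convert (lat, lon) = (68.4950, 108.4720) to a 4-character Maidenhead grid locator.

Add 180° to longitude and 90° to latitude: 288.47, 158.50.
Field: lon ⌊288.47/20⌋ = 14 → O; lat ⌊158.50/10⌋ = 15 → P.
Square: lon ⌊8.47/2⌋ = 4; lat ⌊8.50/1⌋ = 8.

OP48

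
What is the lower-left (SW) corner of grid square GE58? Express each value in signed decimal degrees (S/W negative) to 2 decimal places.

Field G=6, E=4: +6·20° lon, +4·10° lat → SW at lon -60°, lat -50°.
Square 5, 8: +5·2° lon, +8·1° lat → SW at lon -50°, lat -42°.
latitude -42.00, longitude -50.00.

-42.00, -50.00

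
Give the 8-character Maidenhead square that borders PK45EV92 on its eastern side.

Longitude extended square 9; +1 → 10, wraps to 0, carry into subsquare.
Longitude subsquare e = 4; +1 → 5 = f.
The latitude characters are unchanged.

PK45fv02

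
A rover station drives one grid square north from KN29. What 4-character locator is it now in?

KO20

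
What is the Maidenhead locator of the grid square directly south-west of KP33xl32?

Longitude extended square 3; −1 → 2.
Latitude extended square 2; −1 → 1.

KP33xl21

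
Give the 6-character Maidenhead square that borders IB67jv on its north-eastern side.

Longitude subsquare j = 9; +1 → 10 = k.
Latitude subsquare v = 21; +1 → 22 = w.

IB67kw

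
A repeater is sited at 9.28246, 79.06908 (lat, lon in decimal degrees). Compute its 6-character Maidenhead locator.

MJ99mg

Add 180° to longitude and 90° to latitude: 259.0691, 99.2825.
Field: 259.0691/20 → 12 → M, 99.2825/10 → 9 → J; chars MJ.
Square: 19.0691/2 → 9, 9.2825/1 → 9; chars 99.
Subsquare: 1.0691/0.0833333 → 12 → m, 0.2825/0.0416667 → 6 → g; chars mg.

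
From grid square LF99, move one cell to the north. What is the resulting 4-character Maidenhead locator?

LG90

Latitude square 9; +1 → 10, wraps to 0, carry into field.
Latitude field F = 5; +1 → 6 = G.
The longitude characters are unchanged.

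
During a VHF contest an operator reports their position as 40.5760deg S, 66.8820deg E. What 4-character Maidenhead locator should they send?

Add 180° to longitude and 90° to latitude: 246.88, 49.42.
Field: lon ⌊246.88/20⌋ = 12 → M; lat ⌊49.42/10⌋ = 4 → E.
Square: lon ⌊6.88/2⌋ = 3; lat ⌊9.42/1⌋ = 9.

ME39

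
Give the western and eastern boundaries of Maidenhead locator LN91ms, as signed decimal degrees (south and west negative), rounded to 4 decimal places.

59.0000, 59.0833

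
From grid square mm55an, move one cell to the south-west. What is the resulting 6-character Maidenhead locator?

Longitude subsquare a = 0; −1 → -1, wraps to 23 = x, carry into square.
Longitude square 5; −1 → 4.
Latitude subsquare n = 13; −1 → 12 = m.

MM45xm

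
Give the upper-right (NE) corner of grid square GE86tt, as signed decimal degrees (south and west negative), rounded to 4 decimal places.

-43.1667, -42.3333

Field G=6, E=4: +6·20° lon, +4·10° lat → SW at lon -60°, lat -50°.
Square 8, 6: +8·2° lon, +6·1° lat → SW at lon -44°, lat -44°.
Subsquare t=19, t=19: +19·0.0833333° lon, +19·0.0416667° lat → SW at lon -42.4167°, lat -43.2083°.
Cell spans 0.0833333° lon × 0.0416667° lat. NE corner is SW corner plus one full cell.
latitude -43.1667, longitude -42.3333.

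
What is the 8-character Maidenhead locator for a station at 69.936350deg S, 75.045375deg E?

MC70mb55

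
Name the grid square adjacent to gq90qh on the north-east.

GQ90ri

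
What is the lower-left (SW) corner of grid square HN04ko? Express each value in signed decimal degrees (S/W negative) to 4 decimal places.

44.5833, -39.1667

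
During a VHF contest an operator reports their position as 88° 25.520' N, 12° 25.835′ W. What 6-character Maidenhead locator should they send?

Offset from 180°W / 90°S: lon 167.5694°, lat 178.4253°.
Field: 167.5694/20 → 8 → I, 178.4253/10 → 17 → R; chars IR.
Square: 7.5694/2 → 3, 8.4253/1 → 8; chars 38.
Subsquare: 1.5694/0.0833333 → 18 → s, 0.4253/0.0416667 → 10 → k; chars sk.

IR38sk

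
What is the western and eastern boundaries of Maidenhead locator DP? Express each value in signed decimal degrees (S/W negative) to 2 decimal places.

-120.00, -100.00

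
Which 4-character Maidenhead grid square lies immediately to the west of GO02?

FO92

Longitude square 0; −1 → -1, wraps to 9, carry into field.
Longitude field G = 6; −1 → 5 = F.
The latitude characters are unchanged.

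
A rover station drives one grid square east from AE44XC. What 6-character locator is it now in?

AE54ac

Longitude subsquare x = 23; +1 → 24, wraps to 0 = a, carry into square.
Longitude square 4; +1 → 5.
The latitude characters are unchanged.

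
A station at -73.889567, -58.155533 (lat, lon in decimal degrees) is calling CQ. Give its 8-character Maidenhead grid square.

GB06wc16

Add 180° to longitude and 90° to latitude: 121.84447, 16.11043.
Field: lon ⌊121.84447/20⌋ = 6 → G; lat ⌊16.11043/10⌋ = 1 → B.
Square: lon ⌊1.84447/2⌋ = 0; lat ⌊6.11043/1⌋ = 6.
Subsquare: lon ⌊1.84447/0.0833333⌋ = 22 → w; lat ⌊0.11043/0.0416667⌋ = 2 → c.
Extended square: lon ⌊0.01113/0.00833333⌋ = 1; lat ⌊0.02710/0.00416667⌋ = 6.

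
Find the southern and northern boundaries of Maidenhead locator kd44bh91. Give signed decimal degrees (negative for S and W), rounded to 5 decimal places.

Field K=10, D=3: +10·20° lon, +3·10° lat → SW at lon 20°, lat -60°.
Square 4, 4: +4·2° lon, +4·1° lat → SW at lon 28°, lat -56°.
Subsquare b=1, h=7: +1·0.0833333° lon, +7·0.0416667° lat → SW at lon 28.0833°, lat -55.7083°.
Extended square 9, 1: +9·0.00833333° lon, +1·0.00416667° lat → SW at lon 28.1583°, lat -55.7042°.
Cell spans 0.00833333° lon × 0.00416667° lat.
south -55.70417, north -55.70000.

-55.70417, -55.70000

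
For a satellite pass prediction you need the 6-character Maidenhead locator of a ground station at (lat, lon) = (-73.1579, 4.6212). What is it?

JB26hu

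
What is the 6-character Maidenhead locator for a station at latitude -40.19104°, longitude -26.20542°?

HE69vt

Shift to the Maidenhead origin (180°W, 90°S): lon 153.7946, lat 49.8090.
Field (20°×10°, letters A–R): 153.7946/20 → 7 → H, 49.8090/10 → 4 → E; chars HE.
Square (2°×1°, digits 0–9): 13.7946/2 → 6, 9.8090/1 → 9; chars 69.
Subsquare (5′×2.5′, letters a–x): 1.7946/0.0833333 → 21 → v, 0.8090/0.0416667 → 19 → t; chars vt.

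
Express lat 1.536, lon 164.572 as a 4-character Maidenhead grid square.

RJ21

Shift to the Maidenhead origin (180°W, 90°S): lon 344.57, lat 91.54.
Field: 344.57/20 → 17 → R, 91.54/10 → 9 → J; chars RJ.
Square: 4.57/2 → 2, 1.54/1 → 1; chars 21.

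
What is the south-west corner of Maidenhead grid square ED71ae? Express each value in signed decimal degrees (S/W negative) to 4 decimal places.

Field E=4, D=3: +4·20° lon, +3·10° lat → SW at lon -100°, lat -60°.
Square 7, 1: +7·2° lon, +1·1° lat → SW at lon -86°, lat -59°.
Subsquare a=0, e=4: +0·0.0833333° lon, +4·0.0416667° lat → SW at lon -86°, lat -58.8333°.
latitude -58.8333, longitude -86.0000.

-58.8333, -86.0000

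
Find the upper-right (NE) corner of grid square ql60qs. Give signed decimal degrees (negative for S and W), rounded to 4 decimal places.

Field Q=16, L=11: +16·20° lon, +11·10° lat → SW at lon 140°, lat 20°.
Square 6, 0: +6·2° lon, +0·1° lat → SW at lon 152°, lat 20°.
Subsquare q=16, s=18: +16·0.0833333° lon, +18·0.0416667° lat → SW at lon 153.333°, lat 20.75°.
Cell spans 0.0833333° lon × 0.0416667° lat. NE corner is SW corner plus one full cell.
latitude 20.7917, longitude 153.4167.

20.7917, 153.4167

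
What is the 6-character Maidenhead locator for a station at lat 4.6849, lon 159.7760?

QJ94vq

Offset from 180°W / 90°S: lon 339.7760°, lat 94.6849°.
Field: 339.7760/20 → 16 → Q, 94.6849/10 → 9 → J; chars QJ.
Square: 19.7760/2 → 9, 4.6849/1 → 4; chars 94.
Subsquare: 1.7760/0.0833333 → 21 → v, 0.6849/0.0416667 → 16 → q; chars vq.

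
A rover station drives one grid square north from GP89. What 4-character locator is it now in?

GQ80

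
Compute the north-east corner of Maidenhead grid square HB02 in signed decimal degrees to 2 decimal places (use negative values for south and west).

-77.00, -38.00

Field H=7, B=1: +7·20° lon, +1·10° lat → SW at lon -40°, lat -80°.
Square 0, 2: +0·2° lon, +2·1° lat → SW at lon -40°, lat -78°.
Cell spans 2° lon × 1° lat. NE corner is SW corner plus one full cell.
latitude -77.00, longitude -38.00.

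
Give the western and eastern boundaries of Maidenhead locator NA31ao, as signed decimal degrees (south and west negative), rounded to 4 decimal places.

Field N=13, A=0: +13·20° lon, +0·10° lat → SW at lon 80°, lat -90°.
Square 3, 1: +3·2° lon, +1·1° lat → SW at lon 86°, lat -89°.
Subsquare a=0, o=14: +0·0.0833333° lon, +14·0.0416667° lat → SW at lon 86°, lat -88.4167°.
Cell spans 0.0833333° lon × 0.0416667° lat.
west 86.0000, east 86.0833.

86.0000, 86.0833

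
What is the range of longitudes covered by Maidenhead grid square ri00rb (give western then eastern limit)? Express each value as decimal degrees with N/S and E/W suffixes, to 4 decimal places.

161.4167° E, 161.5000° E

Field R=17, I=8: +17·20° lon, +8·10° lat → SW at lon 160°, lat -10°.
Square 0, 0: +0·2° lon, +0·1° lat → SW at lon 160°, lat -10°.
Subsquare r=17, b=1: +17·0.0833333° lon, +1·0.0416667° lat → SW at lon 161.417°, lat -9.95833°.
Cell spans 0.0833333° lon × 0.0416667° lat.
west 161.4167° E, east 161.5000° E.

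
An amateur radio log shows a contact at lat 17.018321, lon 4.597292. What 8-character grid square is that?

JK27ha14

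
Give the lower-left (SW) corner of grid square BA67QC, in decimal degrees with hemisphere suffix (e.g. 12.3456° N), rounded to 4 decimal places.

82.9167° S, 146.6667° W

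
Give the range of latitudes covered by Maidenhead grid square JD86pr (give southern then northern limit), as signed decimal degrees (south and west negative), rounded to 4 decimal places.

Field J=9, D=3: +9·20° lon, +3·10° lat → SW at lon 0°, lat -60°.
Square 8, 6: +8·2° lon, +6·1° lat → SW at lon 16°, lat -54°.
Subsquare p=15, r=17: +15·0.0833333° lon, +17·0.0416667° lat → SW at lon 17.25°, lat -53.2917°.
Cell spans 0.0833333° lon × 0.0416667° lat.
south -53.2917, north -53.2500.

-53.2917, -53.2500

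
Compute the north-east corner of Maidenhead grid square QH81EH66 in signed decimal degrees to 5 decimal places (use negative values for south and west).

Field Q=16, H=7: +16·20° lon, +7·10° lat → SW at lon 140°, lat -20°.
Square 8, 1: +8·2° lon, +1·1° lat → SW at lon 156°, lat -19°.
Subsquare e=4, h=7: +4·0.0833333° lon, +7·0.0416667° lat → SW at lon 156.333°, lat -18.7083°.
Extended square 6, 6: +6·0.00833333° lon, +6·0.00416667° lat → SW at lon 156.383°, lat -18.6833°.
Cell spans 0.00833333° lon × 0.00416667° lat. NE corner is SW corner plus one full cell.
latitude -18.67917, longitude 156.39167.

-18.67917, 156.39167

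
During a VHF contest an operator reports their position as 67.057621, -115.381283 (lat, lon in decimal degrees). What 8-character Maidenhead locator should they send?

Add 180° to longitude and 90° to latitude: 64.61872, 157.05762.
Field (20°×10°, letters A–R): 64.61872/20 → 3 → D, 157.05762/10 → 15 → P; chars DP.
Square (2°×1°, digits 0–9): 4.61872/2 → 2, 7.05762/1 → 7; chars 27.
Subsquare (5′×2.5′, letters a–x): 0.61872/0.0833333 → 7 → h, 0.05762/0.0416667 → 1 → b; chars hb.
Extended square (30″×15″, digits 0–9): 0.03538/0.00833333 → 4, 0.01595/0.00416667 → 3; chars 43.

DP27hb43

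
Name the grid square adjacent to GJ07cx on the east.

GJ07dx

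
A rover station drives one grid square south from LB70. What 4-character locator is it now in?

Latitude square 0; −1 → -1, wraps to 9, carry into field.
Latitude field B = 1; −1 → 0 = A.
The longitude characters are unchanged.

LA79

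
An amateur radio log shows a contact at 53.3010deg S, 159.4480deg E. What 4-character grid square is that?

QD96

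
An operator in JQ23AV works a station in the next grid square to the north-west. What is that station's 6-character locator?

Longitude subsquare a = 0; −1 → -1, wraps to 23 = x, carry into square.
Longitude square 2; −1 → 1.
Latitude subsquare v = 21; +1 → 22 = w.

JQ13xw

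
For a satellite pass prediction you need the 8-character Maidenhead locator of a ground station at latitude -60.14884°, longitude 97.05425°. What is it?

NC89mu64

Add 180° to longitude and 90° to latitude: 277.05425, 29.85116.
Field: 277.05425/20 → 13 → N, 29.85116/10 → 2 → C; chars NC.
Square: 17.05425/2 → 8, 9.85116/1 → 9; chars 89.
Subsquare: 1.05425/0.0833333 → 12 → m, 0.85116/0.0416667 → 20 → u; chars mu.
Extended square: 0.05425/0.00833333 → 6, 0.01783/0.00416667 → 4; chars 64.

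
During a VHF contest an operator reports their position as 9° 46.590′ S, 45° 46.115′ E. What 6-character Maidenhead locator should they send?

LI20vf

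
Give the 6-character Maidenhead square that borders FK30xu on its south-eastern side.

FK40at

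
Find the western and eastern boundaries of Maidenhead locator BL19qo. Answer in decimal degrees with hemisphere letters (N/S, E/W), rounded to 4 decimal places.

Field B=1, L=11: +1·20° lon, +11·10° lat → SW at lon -160°, lat 20°.
Square 1, 9: +1·2° lon, +9·1° lat → SW at lon -158°, lat 29°.
Subsquare q=16, o=14: +16·0.0833333° lon, +14·0.0416667° lat → SW at lon -156.667°, lat 29.5833°.
Cell spans 0.0833333° lon × 0.0416667° lat.
west 156.6667° W, east 156.5833° W.

156.6667° W, 156.5833° W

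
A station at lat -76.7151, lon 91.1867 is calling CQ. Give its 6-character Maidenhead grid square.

NB53og

Offset from 180°W / 90°S: lon 271.1867°, lat 13.2849°.
Field: 271.1867/20 → 13 → N, 13.2849/10 → 1 → B; chars NB.
Square: 11.1867/2 → 5, 3.2849/1 → 3; chars 53.
Subsquare: 1.1867/0.0833333 → 14 → o, 0.2849/0.0416667 → 6 → g; chars og.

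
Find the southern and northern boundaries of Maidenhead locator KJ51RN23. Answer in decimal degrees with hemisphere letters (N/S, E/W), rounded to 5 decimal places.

1.55417° N, 1.55833° N

Field K=10, J=9: +10·20° lon, +9·10° lat → SW at lon 20°, lat 0°.
Square 5, 1: +5·2° lon, +1·1° lat → SW at lon 30°, lat 1°.
Subsquare r=17, n=13: +17·0.0833333° lon, +13·0.0416667° lat → SW at lon 31.4167°, lat 1.54167°.
Extended square 2, 3: +2·0.00833333° lon, +3·0.00416667° lat → SW at lon 31.4333°, lat 1.55417°.
Cell spans 0.00833333° lon × 0.00416667° lat.
south 1.55417° N, north 1.55833° N.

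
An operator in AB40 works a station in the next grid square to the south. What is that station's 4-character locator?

AA49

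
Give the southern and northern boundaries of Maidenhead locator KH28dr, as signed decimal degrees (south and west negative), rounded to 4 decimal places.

Field K=10, H=7: +10·20° lon, +7·10° lat → SW at lon 20°, lat -20°.
Square 2, 8: +2·2° lon, +8·1° lat → SW at lon 24°, lat -12°.
Subsquare d=3, r=17: +3·0.0833333° lon, +17·0.0416667° lat → SW at lon 24.25°, lat -11.2917°.
Cell spans 0.0833333° lon × 0.0416667° lat.
south -11.2917, north -11.2500.

-11.2917, -11.2500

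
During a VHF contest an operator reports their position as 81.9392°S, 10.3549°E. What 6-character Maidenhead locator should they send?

Offset from 180°W / 90°S: lon 190.3549°, lat 8.0608°.
Field: lon ⌊190.3549/20⌋ = 9 → J; lat ⌊8.0608/10⌋ = 0 → A.
Square: lon ⌊10.3549/2⌋ = 5; lat ⌊8.0608/1⌋ = 8.
Subsquare: lon ⌊0.3549/0.0833333⌋ = 4 → e; lat ⌊0.0608/0.0416667⌋ = 1 → b.

JA58eb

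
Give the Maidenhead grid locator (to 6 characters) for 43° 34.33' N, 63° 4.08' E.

MN13mn

Add 180° to longitude and 90° to latitude: 243.0680, 133.5722.
Field: lon ⌊243.0680/20⌋ = 12 → M; lat ⌊133.5722/10⌋ = 13 → N.
Square: lon ⌊3.0680/2⌋ = 1; lat ⌊3.5722/1⌋ = 3.
Subsquare: lon ⌊1.0680/0.0833333⌋ = 12 → m; lat ⌊0.5722/0.0416667⌋ = 13 → n.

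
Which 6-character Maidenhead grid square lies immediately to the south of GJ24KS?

GJ24kr

Latitude subsquare s = 18; −1 → 17 = r.
The longitude characters are unchanged.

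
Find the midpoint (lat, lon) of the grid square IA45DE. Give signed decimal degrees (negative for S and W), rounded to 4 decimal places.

Field I=8, A=0: +8·20° lon, +0·10° lat → SW at lon -20°, lat -90°.
Square 4, 5: +4·2° lon, +5·1° lat → SW at lon -12°, lat -85°.
Subsquare d=3, e=4: +3·0.0833333° lon, +4·0.0416667° lat → SW at lon -11.75°, lat -84.8333°.
Cell spans 0.0833333° lon × 0.0416667° lat. Centre is SW corner plus half of each.
latitude -84.8125, longitude -11.7083.

-84.8125, -11.7083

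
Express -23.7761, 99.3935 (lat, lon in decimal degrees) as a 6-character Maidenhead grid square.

NG96qf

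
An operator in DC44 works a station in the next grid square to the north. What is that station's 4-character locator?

Latitude square 4; +1 → 5.
The longitude characters are unchanged.

DC45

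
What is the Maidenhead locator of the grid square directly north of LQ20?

Latitude square 0; +1 → 1.
The longitude characters are unchanged.

LQ21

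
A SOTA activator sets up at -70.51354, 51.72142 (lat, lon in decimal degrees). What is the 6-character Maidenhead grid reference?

LB59ul

Offset from 180°W / 90°S: lon 231.7214°, lat 19.4865°.
Field (20°×10°, letters A–R): 231.7214/20 → 11 → L, 19.4865/10 → 1 → B; chars LB.
Square (2°×1°, digits 0–9): 11.7214/2 → 5, 9.4865/1 → 9; chars 59.
Subsquare (5′×2.5′, letters a–x): 1.7214/0.0833333 → 20 → u, 0.4865/0.0416667 → 11 → l; chars ul.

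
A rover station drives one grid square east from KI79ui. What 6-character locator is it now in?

Longitude subsquare u = 20; +1 → 21 = v.
The latitude characters are unchanged.

KI79vi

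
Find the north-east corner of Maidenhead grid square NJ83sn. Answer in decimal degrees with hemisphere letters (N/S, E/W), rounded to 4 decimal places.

Field N=13, J=9: +13·20° lon, +9·10° lat → SW at lon 80°, lat 0°.
Square 8, 3: +8·2° lon, +3·1° lat → SW at lon 96°, lat 3°.
Subsquare s=18, n=13: +18·0.0833333° lon, +13·0.0416667° lat → SW at lon 97.5°, lat 3.54167°.
Cell spans 0.0833333° lon × 0.0416667° lat. NE corner is SW corner plus one full cell.
latitude 3.5833° N, longitude 97.5833° E.

3.5833° N, 97.5833° E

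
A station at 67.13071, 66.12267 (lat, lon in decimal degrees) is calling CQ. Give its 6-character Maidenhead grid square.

MP37bd

Add 180° to longitude and 90° to latitude: 246.1227, 157.1307.
Field (20°×10°, letters A–R): 246.1227/20 → 12 → M, 157.1307/10 → 15 → P; chars MP.
Square (2°×1°, digits 0–9): 6.1227/2 → 3, 7.1307/1 → 7; chars 37.
Subsquare (5′×2.5′, letters a–x): 0.1227/0.0833333 → 1 → b, 0.1307/0.0416667 → 3 → d; chars bd.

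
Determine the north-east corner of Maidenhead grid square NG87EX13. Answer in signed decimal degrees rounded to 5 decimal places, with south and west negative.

Field N=13, G=6: +13·20° lon, +6·10° lat → SW at lon 80°, lat -30°.
Square 8, 7: +8·2° lon, +7·1° lat → SW at lon 96°, lat -23°.
Subsquare e=4, x=23: +4·0.0833333° lon, +23·0.0416667° lat → SW at lon 96.3333°, lat -22.0417°.
Extended square 1, 3: +1·0.00833333° lon, +3·0.00416667° lat → SW at lon 96.3417°, lat -22.0292°.
Cell spans 0.00833333° lon × 0.00416667° lat. NE corner is SW corner plus one full cell.
latitude -22.02500, longitude 96.35000.

-22.02500, 96.35000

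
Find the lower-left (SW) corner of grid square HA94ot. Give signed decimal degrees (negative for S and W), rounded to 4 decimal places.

Field H=7, A=0: +7·20° lon, +0·10° lat → SW at lon -40°, lat -90°.
Square 9, 4: +9·2° lon, +4·1° lat → SW at lon -22°, lat -86°.
Subsquare o=14, t=19: +14·0.0833333° lon, +19·0.0416667° lat → SW at lon -20.8333°, lat -85.2083°.
latitude -85.2083, longitude -20.8333.

-85.2083, -20.8333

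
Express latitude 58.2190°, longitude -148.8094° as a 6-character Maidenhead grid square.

Add 180° to longitude and 90° to latitude: 31.1906, 148.2190.
Field (20°×10°, letters A–R): 31.1906/20 → 1 → B, 148.2190/10 → 14 → O; chars BO.
Square (2°×1°, digits 0–9): 11.1906/2 → 5, 8.2190/1 → 8; chars 58.
Subsquare (5′×2.5′, letters a–x): 1.1906/0.0833333 → 14 → o, 0.2190/0.0416667 → 5 → f; chars of.

BO58of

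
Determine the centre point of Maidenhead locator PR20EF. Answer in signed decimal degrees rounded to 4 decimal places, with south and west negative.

80.2292, 124.3750

Field P=15, R=17: +15·20° lon, +17·10° lat → SW at lon 120°, lat 80°.
Square 2, 0: +2·2° lon, +0·1° lat → SW at lon 124°, lat 80°.
Subsquare e=4, f=5: +4·0.0833333° lon, +5·0.0416667° lat → SW at lon 124.333°, lat 80.2083°.
Cell spans 0.0833333° lon × 0.0416667° lat. Centre is SW corner plus half of each.
latitude 80.2292, longitude 124.3750.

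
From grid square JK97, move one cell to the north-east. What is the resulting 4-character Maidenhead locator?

KK08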